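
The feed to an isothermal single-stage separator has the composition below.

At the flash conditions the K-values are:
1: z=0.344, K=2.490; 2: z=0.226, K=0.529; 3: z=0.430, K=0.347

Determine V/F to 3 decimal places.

V/F = 0.141

Iterate (Newton) starting at V/F = 0.51:
  V/F = 0.510: g = -0.2698, g' = -0.746 → V/F = 0.148
  V/F = 0.148: g = -0.0054, g' = -0.795 → V/F = 0.141
Converged at V/F = 0.141.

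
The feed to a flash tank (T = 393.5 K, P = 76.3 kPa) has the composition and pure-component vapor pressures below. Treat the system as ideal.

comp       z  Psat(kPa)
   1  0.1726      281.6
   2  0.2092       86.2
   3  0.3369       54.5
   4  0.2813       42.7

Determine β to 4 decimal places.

Raoult's law: Kᵢ = Pᵢˢᵃᵗ/P = Pᵢˢᵃᵗ/76.3.
  K_1 = 281.6/76.3 = 3.690695, K_2 = 86.2/76.3 = 1.129751, K_3 = 54.5/76.3 = 0.714286, K_4 = 42.7/76.3 = 0.559633
Rachford–Rice: g(β) = Σ zᵢ(Kᵢ−1)/(1+β(Kᵢ−1)) = 0.
g(0) = ΣzᵢKᵢ − 1 = 0.2714 and g(1) = 1 − Σzᵢ/Kᵢ = -0.2063, so a root lies in (0, 1).
Newton iteration, β⁰ = 0.5:
  β = 0.5000: g = -0.04765, g' = -0.3574 → β = 0.3667
  β = 0.3667: g = 0.00443, g' = -0.4317 → β = 0.3769
  β = 0.3769: g = 0.00004, g' = -0.4242 → β = 0.3770
Converged at β = 0.3770.

β = 0.3770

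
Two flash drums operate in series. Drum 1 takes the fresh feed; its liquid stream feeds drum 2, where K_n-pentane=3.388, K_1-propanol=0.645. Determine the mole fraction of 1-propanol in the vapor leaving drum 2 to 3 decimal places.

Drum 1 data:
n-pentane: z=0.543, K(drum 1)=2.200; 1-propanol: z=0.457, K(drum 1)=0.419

y_1-propanol (drum 2) = 0.562

Drum 1:
Material balance + equilibrium reduce to Σ zᵢ(Kᵢ−1)/(1+ψ₁(Kᵢ−1)) = 0.
Check two-phase: ΣzᵢKᵢ = 1.386 > 1 and Σzᵢ/Kᵢ = 1.338 > 1, so g(0) = 0.386 > 0 and g(1) = -0.338 < 0.
Binary case is linear: z₁(K₁−1)(1+ψ₁(K₂−1)) + z₂(K₂−1)(1+ψ₁(K₁−1)) = 0
⇒ ψ₁ = [z₁(K₁−1)+z₂(K₂−1)] / [−(K₁−1)(K₂−1)] = 0.3861/0.6972 = 0.554
Drum-1 compositions:
  n-pentane: x = 0.326, y = 0.718
  1-propanol: x = 0.674, y = 0.282
Drum-2 feed = drum-1 liquid: z₂ = (0.3262, 0.6738).
Drum 2:
Let ψ₂ = V/F and solve Σ zᵢ(Kᵢ−1)/(1+ψ₂(Kᵢ−1)) = 0.
Check two-phase: ΣzᵢKᵢ = 1.540 > 1 and Σzᵢ/Kᵢ = 1.141 > 1, so g(0) = 0.540 > 0 and g(1) = -0.141 < 0.
Newton–Raphson from ψ₂ = 0.56:
  ψ₂ = 0.560: g = 0.0348, g' = -0.473 → ψ₂ = 0.634
  ψ₂ = 0.634: g = 0.0014, g' = -0.436 → ψ₂ = 0.637
Converged at ψ₂ = 0.637.
  n-pentane: x = 0.129, y = 0.438
  1-propanol: x = 0.871, y = 0.562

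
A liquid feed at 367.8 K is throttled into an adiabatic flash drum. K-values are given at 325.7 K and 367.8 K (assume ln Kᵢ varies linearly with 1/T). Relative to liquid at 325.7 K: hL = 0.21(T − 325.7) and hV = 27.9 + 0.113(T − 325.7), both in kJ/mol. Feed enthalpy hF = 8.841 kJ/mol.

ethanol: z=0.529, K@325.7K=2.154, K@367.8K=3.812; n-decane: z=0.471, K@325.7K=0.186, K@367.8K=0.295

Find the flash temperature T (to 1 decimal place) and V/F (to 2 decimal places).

T = 329.6 K, V/F = 0.29

Adiabatic flash: solve Rachford–Rice at each trial T, then check hF = ψ·hV(T) + (1−ψ)·hL(T).
  T = 325.7 K: K = (2.154, 0.186), RR gives ψ = 0.242, H_out = 6.744 kJ/mol
  T = 367.8 K: K = (3.812, 0.295), RR gives ψ = 0.583, H_out = 22.723 kJ/mol
  T = 346.8 K: K = (2.918, 0.238), RR gives ψ = 0.448, H_out = 16.021 kJ/mol
  T = 336.2 K: K = (2.517, 0.211), RR gives ψ = 0.360, H_out = 11.881 kJ/mol
  T = 330.9 K: K = (2.330, 0.198), RR gives ψ = 0.305, H_out = 9.461 kJ/mol
  T = 328.3 K: K = (2.241, 0.192), RR gives ψ = 0.275, H_out = 8.153 kJ/mol
  T = 329.6 K: K = (2.285, 0.195), RR gives ψ = 0.291, H_out = 8.818 kJ/mol
Linear interpolation between T = 329.6 (H_out = 8.818) and T = 330.9 (H_out = 9.461) on hF = 8.841 gives T ≈ 329.6 K, at which ψ = 0.29.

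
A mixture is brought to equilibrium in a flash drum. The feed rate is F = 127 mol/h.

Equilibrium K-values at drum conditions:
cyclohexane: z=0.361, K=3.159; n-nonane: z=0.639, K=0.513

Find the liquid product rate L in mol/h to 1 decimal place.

L = 70.4 mol/h

Material balance + equilibrium reduce to Σ zᵢ(Kᵢ−1)/(1+ψ(Kᵢ−1)) = 0.
Check two-phase: ΣzᵢKᵢ = 1.468 > 1 and Σzᵢ/Kᵢ = 1.360 > 1, so g(0) = 0.468 > 0 and g(1) = -0.360 < 0.
Binary case is linear: z₁(K₁−1)(1+ψ(K₂−1)) + z₂(K₂−1)(1+ψ(K₁−1)) = 0
⇒ ψ = [z₁(K₁−1)+z₂(K₂−1)] / [−(K₁−1)(K₂−1)] = 0.4682/1.0514 = 0.445
Then V = ψ·F = 0.4453·127 = 56.6 mol/h and L = F − V = 70.4 mol/h.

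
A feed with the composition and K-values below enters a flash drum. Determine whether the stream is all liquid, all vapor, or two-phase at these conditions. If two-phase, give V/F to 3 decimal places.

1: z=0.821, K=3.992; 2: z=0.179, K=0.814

all vapor

ΣzᵢKᵢ = 3.423; Σzᵢ/Kᵢ = 0.426.
Since Σzᵢ/Kᵢ < 1 the mixture is above its dew point — single vapor phase.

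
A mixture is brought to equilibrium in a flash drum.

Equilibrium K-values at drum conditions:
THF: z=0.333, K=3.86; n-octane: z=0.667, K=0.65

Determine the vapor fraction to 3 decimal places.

ψ = 0.718

Rachford–Rice: g(ψ) = Σ zᵢ(Kᵢ−1)/(1+ψ(Kᵢ−1)) = 0.
g(0) = ΣzᵢKᵢ − 1 = 0.719 and g(1) = 1 − Σzᵢ/Kᵢ = -0.112, so a root lies in (0, 1).
Binary case is linear: z₁(K₁−1)(1+ψ(K₂−1)) + z₂(K₂−1)(1+ψ(K₁−1)) = 0
⇒ ψ = [z₁(K₁−1)+z₂(K₂−1)] / [−(K₁−1)(K₂−1)] = 0.7189/1.0010 = 0.718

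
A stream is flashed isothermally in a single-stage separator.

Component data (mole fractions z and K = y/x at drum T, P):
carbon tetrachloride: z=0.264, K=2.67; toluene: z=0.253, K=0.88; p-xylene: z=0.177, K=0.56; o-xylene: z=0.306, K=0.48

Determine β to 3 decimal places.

β = 0.268

Iterate (Newton) starting at β = 0.45:
  β = 0.450: g = -0.0852, g' = -0.438 → β = 0.256
  β = 0.256: g = 0.0064, g' = -0.519 → β = 0.268
Converged at β = 0.268.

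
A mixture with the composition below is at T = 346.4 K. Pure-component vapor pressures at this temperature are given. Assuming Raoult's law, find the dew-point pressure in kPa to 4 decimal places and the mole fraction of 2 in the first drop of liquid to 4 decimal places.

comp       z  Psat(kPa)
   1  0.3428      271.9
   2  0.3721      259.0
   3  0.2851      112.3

At the dew point ψ → 1, so Σzᵢ/Kᵢ = 1 with Kᵢ = Pᵢˢᵃᵗ/P ⇒ 1/P = Σzᵢ/Pᵢˢᵃᵗ.
1/P = 0.3428/271.9 + 0.3721/259.0 + 0.2851/112.3 = 0.0052362 ⇒ P = 190.9792 kPa
xᵢ = zᵢP/Pᵢˢᵃᵗ ⇒ x_2 = 0.3721·190.9792/259.0 = 0.2744

Pdew = 190.9792 kPa, x_2 = 0.2744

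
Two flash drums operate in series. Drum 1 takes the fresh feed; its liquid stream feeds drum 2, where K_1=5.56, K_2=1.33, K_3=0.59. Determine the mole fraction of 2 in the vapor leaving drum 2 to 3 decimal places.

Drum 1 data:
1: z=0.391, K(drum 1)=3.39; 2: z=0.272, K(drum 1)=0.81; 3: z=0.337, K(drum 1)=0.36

Drum 1:
Rachford–Rice: g(ψ₁) = Σ zᵢ(Kᵢ−1)/(1+ψ₁(Kᵢ−1)) = 0.
Check two-phase: ΣzᵢKᵢ = 1.667 > 1 and Σzᵢ/Kᵢ = 1.387 > 1, so g(0) = 0.667 > 0 and g(1) = -0.387 < 0.
Iterate (Newton) starting at ψ₁ = 0.65:
  ψ₁ = 0.650: g = -0.0623, g' = -0.760 → ψ₁ = 0.568
  ψ₁ = 0.568: g = -0.0004, g' = -0.755 → ψ₁ = 0.567
Converged at ψ₁ = 0.567.
Drum-1 compositions:
  1: x = 0.166, y = 0.563
  2: x = 0.305, y = 0.247
  3: x = 0.529, y = 0.191
Drum-2 feed = drum-1 liquid: z₂ = (0.1659, 0.3049, 0.5292).
Drum 2:
Rachford–Rice: g(ψ₂) = Σ zᵢ(Kᵢ−1)/(1+ψ₂(Kᵢ−1)) = 0.
Feasibility: ΣzᵢKᵢ = 1.640, Σzᵢ/Kᵢ = 1.156 — both > 1, two phases present.
Newton–Raphson from ψ₂ = 0.5:
  ψ₂ = 0.500: g = 0.0441, g' = -0.486 → ψ₂ = 0.591
  ψ₂ = 0.591: g = 0.0027, g' = -0.431 → ψ₂ = 0.597
Converged at ψ₂ = 0.597.
  1: x = 0.045, y = 0.248
  2: x = 0.255, y = 0.339
  3: x = 0.701, y = 0.413

y_2 (drum 2) = 0.339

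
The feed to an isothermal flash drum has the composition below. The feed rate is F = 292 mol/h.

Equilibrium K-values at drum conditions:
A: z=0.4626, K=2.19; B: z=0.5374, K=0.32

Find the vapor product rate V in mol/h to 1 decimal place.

V = 66.8 mol/h

Material balance + equilibrium reduce to Σ zᵢ(Kᵢ−1)/(1+ψ(Kᵢ−1)) = 0.
g(0) = ΣzᵢKᵢ − 1 = 0.1851 and g(1) = 1 − Σzᵢ/Kᵢ = -0.8906, so a root lies in (0, 1).
Binary case is linear: z₁(K₁−1)(1+ψ(K₂−1)) + z₂(K₂−1)(1+ψ(K₁−1)) = 0
⇒ ψ = [z₁(K₁−1)+z₂(K₂−1)] / [−(K₁−1)(K₂−1)] = 0.18506/0.80920 = 0.2287
Then V = ψ·F = 0.2287·292 = 66.8 mol/h and L = F − V = 225.2 mol/h.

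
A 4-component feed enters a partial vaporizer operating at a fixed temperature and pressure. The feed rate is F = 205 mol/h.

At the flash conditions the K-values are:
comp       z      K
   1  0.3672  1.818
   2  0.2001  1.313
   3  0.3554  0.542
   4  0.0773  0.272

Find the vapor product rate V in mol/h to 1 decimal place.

Rachford–Rice: g(ψ) = Σ zᵢ(Kᵢ−1)/(1+ψ(Kᵢ−1)) = 0.
g(0) = ΣzᵢKᵢ − 1 = 0.1440 and g(1) = 1 − Σzᵢ/Kᵢ = -0.2943, so a root lies in (0, 1).
Newton iteration, ψ⁰ = 0.5:
  ψ = 0.5000: g = -0.03227, g' = -0.3651 → ψ = 0.4116
  ψ = 0.4116: g = -0.00075, g' = -0.3496 → ψ = 0.4095
Converged at ψ = 0.4095.
Then V = ψ·F = 0.4095·205 = 83.9 mol/h and L = F − V = 121.1 mol/h.

V = 83.9 mol/h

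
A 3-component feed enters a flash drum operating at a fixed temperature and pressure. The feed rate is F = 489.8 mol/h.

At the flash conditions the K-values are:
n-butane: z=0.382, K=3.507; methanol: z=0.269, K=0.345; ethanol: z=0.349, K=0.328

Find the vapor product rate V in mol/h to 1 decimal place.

Material balance + equilibrium reduce to Σ zᵢ(Kᵢ−1)/(1+ψ(Kᵢ−1)) = 0.
g(0) = ΣzᵢKᵢ − 1 = 0.547 and g(1) = 1 − Σzᵢ/Kᵢ = -0.953, so a root lies in (0, 1).
Newton–Raphson from ψ = 0.5:
  ψ = 0.500: g = -0.1902, g' = -1.085 → ψ = 0.325
  ψ = 0.325: g = 0.0041, g' = -1.174 → ψ = 0.328
Converged at ψ = 0.328.
Then V = ψ·F = 0.3282·489.8 = 160.8 mol/h and L = F − V = 329.0 mol/h.

V = 160.8 mol/h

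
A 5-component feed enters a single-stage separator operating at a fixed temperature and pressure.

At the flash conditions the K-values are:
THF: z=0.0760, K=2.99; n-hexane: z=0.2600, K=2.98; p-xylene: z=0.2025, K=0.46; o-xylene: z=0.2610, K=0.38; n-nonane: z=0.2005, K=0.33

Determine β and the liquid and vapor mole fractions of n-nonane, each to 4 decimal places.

Iterate (Newton) starting at β = 0.5:
  β = 0.5000: g = -0.25182, g' = -0.8581 → β = 0.2065
  β = 0.2065: g = 0.00800, g' = -0.9927 → β = 0.2146
Converged at β = 0.2146.
Compositions from xᵢ = zᵢ/(1+β(Kᵢ−1)), yᵢ = Kᵢxᵢ:
  THF: x = 0.0533, y = 0.1592
  n-hexane: x = 0.1825, y = 0.5437
  p-xylene: x = 0.2290, y = 0.1054
  o-xylene: x = 0.3011, y = 0.1144
  n-nonane: x = 0.2342, y = 0.0773

β = 0.2146, x_n-nonane = 0.2342, y_n-nonane = 0.0773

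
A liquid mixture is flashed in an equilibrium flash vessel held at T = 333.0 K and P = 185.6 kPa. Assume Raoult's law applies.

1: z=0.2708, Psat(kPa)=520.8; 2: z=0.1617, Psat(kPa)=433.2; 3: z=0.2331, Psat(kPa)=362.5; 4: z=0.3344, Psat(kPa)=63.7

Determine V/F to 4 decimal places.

Raoult's law: Kᵢ = Pᵢˢᵃᵗ/P = Pᵢˢᵃᵗ/185.6.
  K_1 = 520.8/185.6 = 2.806034, K_2 = 433.2/185.6 = 2.334052, K_3 = 362.5/185.6 = 1.953125, K_4 = 63.7/185.6 = 0.343211
Material balance + equilibrium reduce to Σ zᵢ(Kᵢ−1)/(1+V/F(Kᵢ−1)) = 0.
Feasibility: ΣzᵢKᵢ = 1.7073, Σzᵢ/Kᵢ = 1.2595 — both > 1, two phases present.
Iterate (Newton) starting at V/F = 0.47:
  V/F = 0.4700: g = 0.23285, g' = -0.7700 → V/F = 0.7724
  V/F = 0.7724: g = -0.00738, g' = -0.8883 → V/F = 0.7641
Converged at V/F = 0.7641.

V/F = 0.7641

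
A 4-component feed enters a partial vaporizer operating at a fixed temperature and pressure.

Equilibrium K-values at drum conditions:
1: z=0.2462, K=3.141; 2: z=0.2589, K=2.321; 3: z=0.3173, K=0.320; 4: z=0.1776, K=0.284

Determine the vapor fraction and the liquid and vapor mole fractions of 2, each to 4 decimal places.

Let ψ = V/F and solve Σ zᵢ(Kᵢ−1)/(1+ψ(Kᵢ−1)) = 0.
g(0) = ΣzᵢKᵢ − 1 = 0.5262 and g(1) = 1 − Σzᵢ/Kᵢ = -0.8068, so a root lies in (0, 1).
Iterate (Newton) starting at ψ = 0.5:
  ψ = 0.5000: g = -0.06444, g' = -0.9848 → ψ = 0.4346
  ψ = 0.4346: g = -0.00054, g' = -0.9727 → ψ = 0.4340
Converged at ψ = 0.4340.
Compositions from xᵢ = zᵢ/(1+ψ(Kᵢ−1)), yᵢ = Kᵢxᵢ:
  1: x = 0.1276, y = 0.4008
  2: x = 0.1646, y = 0.3819
  3: x = 0.4502, y = 0.1440
  4: x = 0.2577, y = 0.0732

ψ = 0.4340, x_2 = 0.1646, y_2 = 0.3819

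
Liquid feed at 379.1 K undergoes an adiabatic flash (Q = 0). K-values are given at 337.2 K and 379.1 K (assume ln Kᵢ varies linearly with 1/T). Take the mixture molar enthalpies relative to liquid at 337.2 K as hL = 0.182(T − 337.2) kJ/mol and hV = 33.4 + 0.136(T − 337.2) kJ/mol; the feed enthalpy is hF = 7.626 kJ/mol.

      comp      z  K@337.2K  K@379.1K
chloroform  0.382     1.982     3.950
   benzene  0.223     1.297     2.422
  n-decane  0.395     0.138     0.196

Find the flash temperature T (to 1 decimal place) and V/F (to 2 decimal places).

Adiabatic flash: solve Rachford–Rice at each trial T, then check hF = ψ·hV(T) + (1−ψ)·hL(T).
  T = 337.2 K: K = (1.982, 1.297, 0.138), RR gives ψ = 0.149, H_out = 4.977 kJ/mol
  T = 379.1 K: K = (3.950, 2.422, 0.196), RR gives ψ = 0.576, H_out = 25.761 kJ/mol
  T = 358.1 K: K = (2.853, 1.804, 0.166), RR gives ψ = 0.442, H_out = 18.132 kJ/mol
  T = 347.6 K: K = (2.389, 1.536, 0.152), RR gives ψ = 0.330, H_out = 12.758 kJ/mol
  T = 342.4 K: K = (2.179, 1.413, 0.145), RR gives ψ = 0.252, H_out = 9.306 kJ/mol
  T = 339.8 K: K = (2.079, 1.354, 0.141), RR gives ψ = 0.204, H_out = 7.276 kJ/mol
  T = 341.1 K: K = (2.129, 1.384, 0.143), RR gives ψ = 0.229, H_out = 8.321 kJ/mol
Linear interpolation between T = 339.8 (H_out = 7.276) and T = 341.1 (H_out = 8.321) on hF = 7.626 gives T ≈ 340.2 K, at which ψ = 0.21.

T = 340.2 K, V/F = 0.21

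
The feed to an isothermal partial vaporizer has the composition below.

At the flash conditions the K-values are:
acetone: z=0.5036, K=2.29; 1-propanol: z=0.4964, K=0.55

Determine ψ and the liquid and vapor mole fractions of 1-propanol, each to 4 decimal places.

ψ = 0.7343, x_1-propanol = 0.7414, y_1-propanol = 0.4078

Material balance + equilibrium reduce to Σ zᵢ(Kᵢ−1)/(1+ψ(Kᵢ−1)) = 0.
Feasibility: ΣzᵢKᵢ = 1.4263, Σzᵢ/Kᵢ = 1.1225 — both > 1, two phases present.
Newton iteration, ψ⁰ = 0.5:
  ψ = 0.5000: g = 0.10669, g' = -0.4771 → ψ = 0.7236
  ψ = 0.7236: g = 0.00475, g' = -0.4452 → ψ = 0.7343
Converged at ψ = 0.7343.
Compositions from xᵢ = zᵢ/(1+ψ(Kᵢ−1)), yᵢ = Kᵢxᵢ:
  acetone: x = 0.2586, y = 0.5922
  1-propanol: x = 0.7414, y = 0.4078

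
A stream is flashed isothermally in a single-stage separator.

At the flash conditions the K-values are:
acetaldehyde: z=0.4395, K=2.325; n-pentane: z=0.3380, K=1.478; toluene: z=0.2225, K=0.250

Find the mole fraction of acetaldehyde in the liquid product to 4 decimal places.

x_acetaldehyde = 0.2158

Material balance + equilibrium reduce to Σ zᵢ(Kᵢ−1)/(1+ψ(Kᵢ−1)) = 0.
Feasibility: ΣzᵢKᵢ = 1.5770, Σzᵢ/Kᵢ = 1.3077 — both > 1, two phases present.
Iterate (Newton) starting at ψ = 0.5:
  ψ = 0.5000: g = 0.21368, g' = -0.6499 → ψ = 0.8288
  ψ = 0.8288: g = -0.04773, g' = -1.0890 → ψ = 0.7850
  ψ = 0.7850: g = -0.00282, g' = -0.9661 → ψ = 0.7820
Converged at ψ = 0.7820.
Compositions from xᵢ = zᵢ/(1+ψ(Kᵢ−1)), yᵢ = Kᵢxᵢ:
  acetaldehyde: x = 0.2158, y = 0.5018
  n-pentane: x = 0.2460, y = 0.3636
  toluene: x = 0.5381, y = 0.1345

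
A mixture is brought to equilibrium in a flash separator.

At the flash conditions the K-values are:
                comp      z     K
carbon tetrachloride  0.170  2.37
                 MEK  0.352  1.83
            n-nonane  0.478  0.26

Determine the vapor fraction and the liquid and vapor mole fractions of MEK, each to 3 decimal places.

Rachford–Rice: g(ψ) = Σ zᵢ(Kᵢ−1)/(1+ψ(Kᵢ−1)) = 0.
Check two-phase: ΣzᵢKᵢ = 1.171 > 1 and Σzᵢ/Kᵢ = 2.103 > 1, so g(0) = 0.171 > 0 and g(1) = -1.103 < 0.
Newton iteration, ψ⁰ = 0.5:
  ψ = 0.500: g = -0.2168, g' = -0.893 → ψ = 0.257
  ψ = 0.257: g = -0.0239, g' = -0.738 → ψ = 0.225
Converged at ψ = 0.225.
Compositions from xᵢ = zᵢ/(1+ψ(Kᵢ−1)), yᵢ = Kᵢxᵢ:
  carbon tetrachloride: x = 0.130, y = 0.308
  MEK: x = 0.297, y = 0.543
  n-nonane: x = 0.573, y = 0.149

ψ = 0.225, x_MEK = 0.297, y_MEK = 0.543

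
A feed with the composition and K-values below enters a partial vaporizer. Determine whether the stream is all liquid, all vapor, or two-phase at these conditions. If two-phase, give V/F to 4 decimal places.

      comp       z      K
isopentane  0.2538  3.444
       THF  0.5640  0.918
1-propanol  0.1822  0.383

ΣzᵢKᵢ = 1.4616; Σzᵢ/Kᵢ = 1.1638.
Both exceed 1, so a two-phase solution exists.
Iterate (Newton) starting at ψ = 0.5:
  ψ = 0.5000: g = 0.06836, g' = -0.4562 → ψ = 0.6498
  ψ = 0.6498: g = 0.00315, g' = -0.4238 → ψ = 0.6573
Converged at ψ = 0.6573.

two-phase, V/F = 0.6573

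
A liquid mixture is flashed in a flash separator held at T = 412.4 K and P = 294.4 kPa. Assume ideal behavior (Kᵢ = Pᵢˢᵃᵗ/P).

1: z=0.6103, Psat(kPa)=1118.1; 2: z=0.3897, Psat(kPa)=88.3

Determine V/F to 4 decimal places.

V/F = 0.7325

Raoult's law: Kᵢ = Pᵢˢᵃᵗ/P = Pᵢˢᵃᵗ/294.4.
  K_1 = 1118.1/294.4 = 3.797894, K_2 = 88.3/294.4 = 0.299932
Binary case is linear: z₁(K₁−1)(1+V/F(K₂−1)) + z₂(K₂−1)(1+V/F(K₁−1)) = 0
⇒ V/F = [z₁(K₁−1)+z₂(K₂−1)] / [−(K₁−1)(K₂−1)] = 1.43474/1.95872 = 0.7325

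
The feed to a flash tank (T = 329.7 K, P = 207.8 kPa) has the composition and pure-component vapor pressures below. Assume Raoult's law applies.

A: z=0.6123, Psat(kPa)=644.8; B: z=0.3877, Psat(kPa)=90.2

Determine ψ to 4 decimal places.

Raoult's law: Kᵢ = Pᵢˢᵃᵗ/P = Pᵢˢᵃᵗ/207.8.
  K_A = 644.8/207.8 = 3.102984, K_B = 90.2/207.8 = 0.434071
Newton iteration, ψ⁰ = 0.65:
  ψ = 0.6500: g = 0.19693, g' = -0.7941 → ψ = 0.8980
  ψ = 0.8980: g = -0.00035, g' = -0.8380 → ψ = 0.8976
Converged at ψ = 0.8976.

ψ = 0.8976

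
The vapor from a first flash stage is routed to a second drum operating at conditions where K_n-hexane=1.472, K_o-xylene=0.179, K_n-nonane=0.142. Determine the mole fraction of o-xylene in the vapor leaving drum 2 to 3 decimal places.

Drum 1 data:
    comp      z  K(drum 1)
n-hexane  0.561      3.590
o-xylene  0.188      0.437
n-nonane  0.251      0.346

Drum 1:
Let ψ₁ = V/F and solve Σ zᵢ(Kᵢ−1)/(1+ψ₁(Kᵢ−1)) = 0.
g(0) = ΣzᵢKᵢ − 1 = 1.183 and g(1) = 1 − Σzᵢ/Kᵢ = -0.312, so a root lies in (0, 1).
Newton–Raphson from ψ₁ = 0.42:
  ψ₁ = 0.420: g = 0.3310, g' = -1.170 → ψ₁ = 0.703
  ψ₁ = 0.703: g = 0.0361, g' = -1.004 → ψ₁ = 0.739
Converged at ψ₁ = 0.739.
Drum-1 compositions:
  n-hexane: x = 0.193, y = 0.691
  o-xylene: x = 0.322, y = 0.141
  n-nonane: x = 0.486, y = 0.168
Drum-2 feed = drum-1 vapor: z₂ = (0.6913, 0.1406, 0.1680).
Drum 2:
Material balance + equilibrium reduce to Σ zᵢ(Kᵢ−1)/(1+ψ₂(Kᵢ−1)) = 0.
g(0) = ΣzᵢKᵢ − 1 = 0.067 and g(1) = 1 − Σzᵢ/Kᵢ = -1.439, so a root lies in (0, 1).
Newton iteration, ψ₂⁰ = 0.45:
  ψ₂ = 0.450: g = -0.1488, g' = -0.671 → ψ₂ = 0.228
  ψ₂ = 0.228: g = -0.0268, g' = -0.460 → ψ₂ = 0.170
  ψ₂ = 0.170: g = -0.0009, g' = -0.430 → ψ₂ = 0.168
Converged at ψ₂ = 0.168.
  n-hexane: x = 0.641, y = 0.943
  o-xylene: x = 0.163, y = 0.029
  n-nonane: x = 0.196, y = 0.028

y_o-xylene (drum 2) = 0.029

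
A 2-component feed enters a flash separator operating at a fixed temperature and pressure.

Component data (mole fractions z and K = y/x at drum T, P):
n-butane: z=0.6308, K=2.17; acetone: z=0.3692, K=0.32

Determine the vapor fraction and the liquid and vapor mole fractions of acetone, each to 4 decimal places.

ψ = 0.6121, x_acetone = 0.6324, y_acetone = 0.2024

Binary case is linear: z₁(K₁−1)(1+ψ(K₂−1)) + z₂(K₂−1)(1+ψ(K₁−1)) = 0
⇒ ψ = [z₁(K₁−1)+z₂(K₂−1)] / [−(K₁−1)(K₂−1)] = 0.48698/0.79560 = 0.6121
Compositions from xᵢ = zᵢ/(1+ψ(Kᵢ−1)), yᵢ = Kᵢxᵢ:
  n-butane: x = 0.3676, y = 0.7976
  acetone: x = 0.6324, y = 0.2024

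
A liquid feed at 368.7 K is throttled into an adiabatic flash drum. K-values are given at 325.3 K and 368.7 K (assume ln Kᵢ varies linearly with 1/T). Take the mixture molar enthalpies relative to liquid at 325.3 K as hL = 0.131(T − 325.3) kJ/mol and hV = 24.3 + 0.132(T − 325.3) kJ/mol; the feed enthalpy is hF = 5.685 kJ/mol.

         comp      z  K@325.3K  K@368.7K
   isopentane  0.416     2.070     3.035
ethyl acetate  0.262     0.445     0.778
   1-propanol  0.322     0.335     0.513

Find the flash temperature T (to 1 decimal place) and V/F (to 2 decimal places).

Adiabatic flash: solve Rachford–Rice at each trial T, then check hF = ψ·hV(T) + (1−ψ)·hL(T).
  T = 325.3 K: K = (2.070, 0.445, 0.335), RR gives ψ = 0.129, H_out = 3.146 kJ/mol
  T = 368.7 K: K = (3.035, 0.778, 0.513), RR gives ψ = 0.788, H_out = 24.878 kJ/mol
  T = 347.0 K: K = (2.537, 0.599, 0.420), RR gives ψ = 0.445, H_out = 13.666 kJ/mol
  T = 336.1 K: K = (2.298, 0.518, 0.376), RR gives ψ = 0.291, H_out = 8.481 kJ/mol
  T = 330.7 K: K = (2.183, 0.481, 0.355), RR gives ψ = 0.212, H_out = 5.866 kJ/mol
  T = 328.0 K: K = (2.126, 0.463, 0.345), RR gives ψ = 0.172, H_out = 4.523 kJ/mol
  T = 329.4 K: K = (2.155, 0.472, 0.350), RR gives ψ = 0.193, H_out = 5.223 kJ/mol
Linear interpolation between T = 329.4 (H_out = 5.223) and T = 330.7 (H_out = 5.866) on hF = 5.685 gives T ≈ 330.3 K, at which ψ = 0.21.

T = 330.3 K, V/F = 0.21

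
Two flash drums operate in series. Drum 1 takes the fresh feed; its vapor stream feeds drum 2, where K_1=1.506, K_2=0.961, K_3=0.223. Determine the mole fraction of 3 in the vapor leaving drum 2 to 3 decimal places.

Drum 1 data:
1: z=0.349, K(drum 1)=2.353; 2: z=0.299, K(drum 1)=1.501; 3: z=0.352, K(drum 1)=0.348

Drum 1:
Let ψ₁ = V/F and solve Σ zᵢ(Kᵢ−1)/(1+ψ₁(Kᵢ−1)) = 0.
g(0) = ΣzᵢKᵢ − 1 = 0.392 and g(1) = 1 − Σzᵢ/Kᵢ = -0.359, so a root lies in (0, 1).
Iterate (Newton) starting at ψ₁ = 0.49:
  ψ₁ = 0.490: g = 0.0670, g' = -0.603 → ψ₁ = 0.601
  ψ₁ = 0.601: g = -0.0019, g' = -0.643 → ψ₁ = 0.598
Converged at ψ₁ = 0.598.
Drum-1 compositions:
  1: x = 0.193, y = 0.454
  2: x = 0.230, y = 0.345
  3: x = 0.577, y = 0.201
Drum-2 feed = drum-1 vapor: z₂ = (0.4539, 0.3453, 0.2008).
Drum 2:
Rachford–Rice: g(ψ₂) = Σ zᵢ(Kᵢ−1)/(1+ψ₂(Kᵢ−1)) = 0.
g(0) = ΣzᵢKᵢ − 1 = 0.060 and g(1) = 1 − Σzᵢ/Kᵢ = -0.561, so a root lies in (0, 1).
Iterate (Newton) starting at ψ₂ = 0.5:
  ψ₂ = 0.500: g = -0.0856, g' = -0.399 → ψ₂ = 0.285
  ψ₂ = 0.285: g = -0.0134, g' = -0.289 → ψ₂ = 0.239
  ψ₂ = 0.239: g = -0.0003, g' = -0.276 → ψ₂ = 0.238
Converged at ψ₂ = 0.238.
  1: x = 0.405, y = 0.610
  2: x = 0.349, y = 0.335
  3: x = 0.246, y = 0.055

y_3 (drum 2) = 0.055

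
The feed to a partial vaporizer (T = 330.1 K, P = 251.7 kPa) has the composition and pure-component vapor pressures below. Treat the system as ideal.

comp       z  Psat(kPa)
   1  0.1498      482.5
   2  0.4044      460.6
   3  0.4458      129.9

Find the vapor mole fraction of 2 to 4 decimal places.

y_2 = 0.4879

Raoult's law: Kᵢ = Pᵢˢᵃᵗ/P = Pᵢˢᵃᵗ/251.7.
  K_1 = 482.5/251.7 = 1.916965, K_2 = 460.6/251.7 = 1.829956, K_3 = 129.9/251.7 = 0.516091
Iterate (Newton) starting at ψ = 0.5:
  ψ = 0.5000: g = 0.04680, g' = -0.3800 → ψ = 0.6232
  ψ = 0.6232: g = -0.00023, g' = -0.3860 → ψ = 0.6226
Converged at ψ = 0.6226.
Compositions from xᵢ = zᵢ/(1+ψ(Kᵢ−1)), yᵢ = Kᵢxᵢ:
  1: x = 0.0954, y = 0.1828
  2: x = 0.2666, y = 0.4879
  3: x = 0.6380, y = 0.3293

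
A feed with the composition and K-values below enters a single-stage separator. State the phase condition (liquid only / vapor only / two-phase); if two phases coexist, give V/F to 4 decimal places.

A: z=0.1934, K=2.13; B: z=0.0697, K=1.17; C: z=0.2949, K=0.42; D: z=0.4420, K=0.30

ΣzᵢKᵢ = 0.7499; Σzᵢ/Kᵢ = 2.3258.
Since ΣzᵢKᵢ < 1 the mixture is below its bubble point — single liquid phase.

liquid only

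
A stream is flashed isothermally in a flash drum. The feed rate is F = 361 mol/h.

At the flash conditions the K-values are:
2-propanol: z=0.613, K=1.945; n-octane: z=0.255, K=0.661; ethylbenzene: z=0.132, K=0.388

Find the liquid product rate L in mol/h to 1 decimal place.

L = 29.4 mol/h

Let β = V/F and solve Σ zᵢ(Kᵢ−1)/(1+β(Kᵢ−1)) = 0.
Feasibility: ΣzᵢKᵢ = 1.412, Σzᵢ/Kᵢ = 1.041 — both > 1, two phases present.
Newton–Raphson from β = 0.5:
  β = 0.500: g = 0.1729, g' = -0.398 → β = 0.935
  β = 0.935: g = -0.0078, g' = -0.487 → β = 0.919
Converged at β = 0.919.
Then V = β·F = 0.9187·361 = 331.6 mol/h and L = F − V = 29.4 mol/h.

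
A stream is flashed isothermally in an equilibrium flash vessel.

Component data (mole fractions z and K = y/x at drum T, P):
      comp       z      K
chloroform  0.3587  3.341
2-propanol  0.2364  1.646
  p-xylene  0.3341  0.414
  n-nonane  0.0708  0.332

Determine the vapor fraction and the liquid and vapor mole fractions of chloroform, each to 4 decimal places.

Let ψ = V/F and solve Σ zᵢ(Kᵢ−1)/(1+ψ(Kᵢ−1)) = 0.
Feasibility: ΣzᵢKᵢ = 1.7494, Σzᵢ/Kᵢ = 1.2712 — both > 1, two phases present.
Newton–Raphson from ψ = 0.5:
  ψ = 0.5000: g = 0.15437, g' = -0.7744 → ψ = 0.6994
  ψ = 0.6994: g = 0.00311, g' = -0.7701 → ψ = 0.7034
Converged at ψ = 0.7034.
Compositions from xᵢ = zᵢ/(1+ψ(Kᵢ−1)), yᵢ = Kᵢxᵢ:
  chloroform: x = 0.1355, y = 0.4528
  2-propanol: x = 0.1625, y = 0.2675
  p-xylene: x = 0.5684, y = 0.2353
  n-nonane: x = 0.1336, y = 0.0443

ψ = 0.7034, x_chloroform = 0.1355, y_chloroform = 0.4528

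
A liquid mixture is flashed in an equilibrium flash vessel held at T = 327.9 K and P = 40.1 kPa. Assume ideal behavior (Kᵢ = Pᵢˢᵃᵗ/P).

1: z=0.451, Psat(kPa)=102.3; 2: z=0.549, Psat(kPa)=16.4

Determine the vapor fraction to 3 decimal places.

ψ = 0.409

Raoult's law: Kᵢ = Pᵢˢᵃᵗ/P = Pᵢˢᵃᵗ/40.1.
  K_1 = 102.3/40.1 = 2.55112, K_2 = 16.4/40.1 = 0.40898
Binary case is linear: z₁(K₁−1)(1+ψ(K₂−1)) + z₂(K₂−1)(1+ψ(K₁−1)) = 0
⇒ ψ = [z₁(K₁−1)+z₂(K₂−1)] / [−(K₁−1)(K₂−1)] = 0.3751/0.9167 = 0.409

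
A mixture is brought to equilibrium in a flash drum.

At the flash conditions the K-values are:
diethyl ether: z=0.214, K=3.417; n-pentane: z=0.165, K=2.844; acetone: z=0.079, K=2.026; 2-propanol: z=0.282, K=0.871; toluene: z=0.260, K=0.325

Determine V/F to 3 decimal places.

V/F = 0.699

Material balance + equilibrium reduce to Σ zᵢ(Kᵢ−1)/(1+V/F(Kᵢ−1)) = 0.
Feasibility: ΣzᵢKᵢ = 1.691, Σzᵢ/Kᵢ = 1.283 — both > 1, two phases present.
Newton–Raphson from V/F = 0.5:
  V/F = 0.500: g = 0.1423, g' = -0.720 → V/F = 0.698
  V/F = 0.698: g = 0.0012, g' = -0.738 → V/F = 0.699
Converged at V/F = 0.699.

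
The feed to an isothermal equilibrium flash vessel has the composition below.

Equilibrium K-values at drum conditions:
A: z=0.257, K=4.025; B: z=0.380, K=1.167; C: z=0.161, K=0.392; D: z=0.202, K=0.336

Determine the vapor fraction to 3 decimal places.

ψ = 0.538

Iterate (Newton) starting at ψ = 0.69:
  ψ = 0.690: g = -0.1075, g' = -0.735 → ψ = 0.544
  ψ = 0.544: g = -0.0041, g' = -0.696 → ψ = 0.538
Converged at ψ = 0.538.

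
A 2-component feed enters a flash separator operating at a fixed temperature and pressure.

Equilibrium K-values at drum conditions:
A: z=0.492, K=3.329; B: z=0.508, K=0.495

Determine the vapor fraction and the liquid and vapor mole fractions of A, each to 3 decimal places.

ψ = 0.756, x_A = 0.178, y_A = 0.593

Let ψ = V/F and solve Σ zᵢ(Kᵢ−1)/(1+ψ(Kᵢ−1)) = 0.
Check two-phase: ΣzᵢKᵢ = 1.889 > 1 and Σzᵢ/Kᵢ = 1.174 > 1, so g(0) = 0.889 > 0 and g(1) = -0.174 < 0.
Newton iteration, ψ⁰ = 0.37:
  ψ = 0.370: g = 0.3000, g' = -0.966 → ψ = 0.681
  ψ = 0.681: g = 0.0524, g' = -0.700 → ψ = 0.755
  ψ = 0.755: g = 0.0005, g' = -0.689 → ψ = 0.756
Converged at ψ = 0.756.
Compositions from xᵢ = zᵢ/(1+ψ(Kᵢ−1)), yᵢ = Kᵢxᵢ:
  A: x = 0.178, y = 0.593
  B: x = 0.822, y = 0.407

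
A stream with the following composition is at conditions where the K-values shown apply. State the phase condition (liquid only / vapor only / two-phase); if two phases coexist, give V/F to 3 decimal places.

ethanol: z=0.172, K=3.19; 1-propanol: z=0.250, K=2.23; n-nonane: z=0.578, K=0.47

ΣzᵢKᵢ = 1.378; Σzᵢ/Kᵢ = 1.396.
Both exceed 1, so a two-phase solution exists.
Let ψ = V/F and solve Σ zᵢ(Kᵢ−1)/(1+ψ(Kᵢ−1)) = 0.
Iterate (Newton) starting at ψ = 0.7:
  ψ = 0.700: g = -0.1731, g' = -0.648 → ψ = 0.433
  ψ = 0.433: g = -0.0036, g' = -0.652 → ψ = 0.427
Converged at ψ = 0.427.

two-phase, V/F = 0.427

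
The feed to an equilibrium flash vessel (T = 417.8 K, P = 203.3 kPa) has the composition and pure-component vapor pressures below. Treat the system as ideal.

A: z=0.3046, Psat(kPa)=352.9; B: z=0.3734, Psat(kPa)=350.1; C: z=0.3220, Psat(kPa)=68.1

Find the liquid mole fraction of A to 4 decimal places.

x_A = 0.2138

Raoult's law: Kᵢ = Pᵢˢᵃᵗ/P = Pᵢˢᵃᵗ/203.3.
  K_A = 352.9/203.3 = 1.735858, K_B = 350.1/203.3 = 1.722086, K_C = 68.1/203.3 = 0.334973
Newton iteration, V/F⁰ = 0.5:
  V/F = 0.5000: g = 0.04114, g' = -0.5129 → V/F = 0.5802
  V/F = 0.5802: g = -0.00159, g' = -0.5553 → V/F = 0.5774
Converged at V/F = 0.5774.
Compositions from xᵢ = zᵢ/(1+V/F(Kᵢ−1)), yᵢ = Kᵢxᵢ:
  A: x = 0.2138, y = 0.3711
  B: x = 0.2635, y = 0.4538
  C: x = 0.5227, y = 0.1751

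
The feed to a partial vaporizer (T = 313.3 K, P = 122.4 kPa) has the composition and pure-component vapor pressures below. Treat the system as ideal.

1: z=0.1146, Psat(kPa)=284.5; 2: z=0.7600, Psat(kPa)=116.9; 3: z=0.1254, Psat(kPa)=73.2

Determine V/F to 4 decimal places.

Raoult's law: Kᵢ = Pᵢˢᵃᵗ/P = Pᵢˢᵃᵗ/122.4.
  K_1 = 284.5/122.4 = 2.324346, K_2 = 116.9/122.4 = 0.955065, K_3 = 73.2/122.4 = 0.598039
Newton–Raphson from V/F = 0.36:
  V/F = 0.3600: g = 0.00913, g' = -0.1214 → V/F = 0.4351
  V/F = 0.4351: g = 0.00036, g' = -0.1123 → V/F = 0.4384
Converged at V/F = 0.4384.

V/F = 0.4384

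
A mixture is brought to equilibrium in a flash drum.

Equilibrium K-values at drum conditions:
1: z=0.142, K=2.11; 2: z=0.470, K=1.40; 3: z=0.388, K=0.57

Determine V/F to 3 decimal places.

V/F = 0.687

Newton–Raphson from V/F = 0.5:
  V/F = 0.500: g = 0.0455, g' = -0.241 → V/F = 0.689
  V/F = 0.689: g = -0.0003, g' = -0.247 → V/F = 0.687
Converged at V/F = 0.687.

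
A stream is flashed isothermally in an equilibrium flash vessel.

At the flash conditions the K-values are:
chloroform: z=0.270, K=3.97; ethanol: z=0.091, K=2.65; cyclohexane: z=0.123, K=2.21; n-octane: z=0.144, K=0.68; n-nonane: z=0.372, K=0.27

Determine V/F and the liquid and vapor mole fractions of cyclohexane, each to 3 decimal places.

V/F = 0.515, x_cyclohexane = 0.076, y_cyclohexane = 0.168

Rachford–Rice: g(V/F) = Σ zᵢ(Kᵢ−1)/(1+V/F(Kᵢ−1)) = 0.
g(0) = ΣzᵢKᵢ − 1 = 0.783 and g(1) = 1 − Σzᵢ/Kᵢ = -0.748, so a root lies in (0, 1).
Newton iteration, V/F⁰ = 0.68:
  V/F = 0.680: g = -0.1802, g' = -1.176 → V/F = 0.527
  V/F = 0.527: g = -0.0128, g' = -1.045 → V/F = 0.515
Converged at V/F = 0.515.
Compositions from xᵢ = zᵢ/(1+V/F(Kᵢ−1)), yᵢ = Kᵢxᵢ:
  chloroform: x = 0.107, y = 0.424
  ethanol: x = 0.049, y = 0.130
  cyclohexane: x = 0.076, y = 0.168
  n-octane: x = 0.172, y = 0.117
  n-nonane: x = 0.596, y = 0.161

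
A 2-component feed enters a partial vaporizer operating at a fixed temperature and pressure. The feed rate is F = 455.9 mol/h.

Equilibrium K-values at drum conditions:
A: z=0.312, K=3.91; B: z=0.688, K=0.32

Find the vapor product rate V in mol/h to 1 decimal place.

Newton iteration, ψ⁰ = 0.5:
  ψ = 0.500: g = -0.3390, g' = -1.169 → ψ = 0.210
  ψ = 0.210: g = 0.0179, g' = -1.451 → ψ = 0.222
Converged at ψ = 0.222.
Then V = ψ·F = 0.2224·455.9 = 101.4 mol/h and L = F − V = 354.5 mol/h.

V = 101.4 mol/h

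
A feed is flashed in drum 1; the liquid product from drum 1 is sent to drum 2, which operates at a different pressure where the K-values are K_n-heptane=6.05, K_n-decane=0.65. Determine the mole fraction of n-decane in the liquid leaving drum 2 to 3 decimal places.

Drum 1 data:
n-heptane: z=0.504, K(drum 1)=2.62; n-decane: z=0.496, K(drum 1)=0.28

x_n-decane (drum 2) = 0.935

Drum 1:
Material balance + equilibrium reduce to Σ zᵢ(Kᵢ−1)/(1+ψ₁(Kᵢ−1)) = 0.
g(0) = ΣzᵢKᵢ − 1 = 0.459 and g(1) = 1 − Σzᵢ/Kᵢ = -0.964, so a root lies in (0, 1).
Iterate (Newton) starting at ψ₁ = 0.5:
  ψ₁ = 0.500: g = -0.1069, g' = -1.031 → ψ₁ = 0.396
  ψ₁ = 0.396: g = -0.0025, g' = -0.994 → ψ₁ = 0.394
Converged at ψ₁ = 0.394.
Drum-1 compositions:
  n-heptane: x = 0.308, y = 0.806
  n-decane: x = 0.692, y = 0.194
Drum-2 feed = drum-1 liquid: z₂ = (0.3077, 0.6923).
Drum 2:
Binary case is linear: z₁(K₁−1)(1+ψ₂(K₂−1)) + z₂(K₂−1)(1+ψ₂(K₁−1)) = 0
⇒ ψ₂ = [z₁(K₁−1)+z₂(K₂−1)] / [−(K₁−1)(K₂−1)] = 1.3115/1.7675 = 0.742
  n-heptane: x = 0.065, y = 0.392
  n-decane: x = 0.935, y = 0.608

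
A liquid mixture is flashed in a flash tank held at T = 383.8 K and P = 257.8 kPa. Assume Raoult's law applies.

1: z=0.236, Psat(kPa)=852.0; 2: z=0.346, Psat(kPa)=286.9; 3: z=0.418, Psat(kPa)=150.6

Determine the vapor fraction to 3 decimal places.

ψ = 0.697

Raoult's law: Kᵢ = Pᵢˢᵃᵗ/P = Pᵢˢᵃᵗ/257.8.
  K_1 = 852.0/257.8 = 3.30489, K_2 = 286.9/257.8 = 1.11288, K_3 = 150.6/257.8 = 0.58417
Let ψ = V/F and solve Σ zᵢ(Kᵢ−1)/(1+ψ(Kᵢ−1)) = 0.
Feasibility: ΣzᵢKᵢ = 1.409, Σzᵢ/Kᵢ = 1.098 — both > 1, two phases present.
Iterate (Newton) starting at ψ = 0.5:
  ψ = 0.500: g = 0.0702, g' = -0.390 → ψ = 0.680
  ψ = 0.680: g = 0.0057, g' = -0.334 → ψ = 0.697
Converged at ψ = 0.697.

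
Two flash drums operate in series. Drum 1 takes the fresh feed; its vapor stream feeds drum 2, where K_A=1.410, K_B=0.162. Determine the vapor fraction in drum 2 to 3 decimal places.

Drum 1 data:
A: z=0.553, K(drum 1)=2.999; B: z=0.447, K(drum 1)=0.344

Drum 1:
Material balance + equilibrium reduce to Σ zᵢ(Kᵢ−1)/(1+ψ₁(Kᵢ−1)) = 0.
g(0) = ΣzᵢKᵢ − 1 = 0.812 and g(1) = 1 − Σzᵢ/Kᵢ = -0.484, so a root lies in (0, 1).
Iterate (Newton) starting at ψ₁ = 0.6:
  ψ₁ = 0.600: g = 0.0191, g' = -0.980 → ψ₁ = 0.619
Converged at ψ₁ = 0.619.
Drum-1 compositions:
  A: x = 0.247, y = 0.741
  B: x = 0.753, y = 0.259
Drum-2 feed = drum-1 vapor: z₂ = (0.7410, 0.2590).
Drum 2:
Material balance + equilibrium reduce to Σ zᵢ(Kᵢ−1)/(1+ψ₂(Kᵢ−1)) = 0.
g(0) = ΣzᵢKᵢ − 1 = 0.087 and g(1) = 1 − Σzᵢ/Kᵢ = -1.124, so a root lies in (0, 1).
Newton iteration, ψ₂⁰ = 0.5:
  ψ₂ = 0.500: g = -0.1214, g' = -0.625 → ψ₂ = 0.306
  ψ₂ = 0.306: g = -0.0218, g' = -0.427 → ψ₂ = 0.255
  ψ₂ = 0.255: g = -0.0008, g' = -0.396 → ψ₂ = 0.253
Converged at ψ₂ = 0.253.
  A: x = 0.671, y = 0.947
  B: x = 0.329, y = 0.053

V/F (drum 2) = 0.253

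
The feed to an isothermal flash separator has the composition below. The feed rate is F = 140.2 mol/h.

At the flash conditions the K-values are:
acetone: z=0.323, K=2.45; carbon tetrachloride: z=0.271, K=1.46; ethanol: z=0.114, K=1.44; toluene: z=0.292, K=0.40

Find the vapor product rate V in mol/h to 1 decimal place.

Rachford–Rice: g(β) = Σ zᵢ(Kᵢ−1)/(1+β(Kᵢ−1)) = 0.
Check two-phase: ΣzᵢKᵢ = 1.468 > 1 and Σzᵢ/Kᵢ = 1.127 > 1, so g(0) = 0.468 > 0 and g(1) = -0.127 < 0.
Iterate (Newton) starting at β = 0.5:
  β = 0.500: g = 0.1637, g' = -0.495 → β = 0.830
  β = 0.830: g = -0.0097, g' = -0.599 → β = 0.814
Converged at β = 0.814.
Then V = β·F = 0.8140·140.2 = 114.1 mol/h and L = F − V = 26.1 mol/h.

V = 114.1 mol/h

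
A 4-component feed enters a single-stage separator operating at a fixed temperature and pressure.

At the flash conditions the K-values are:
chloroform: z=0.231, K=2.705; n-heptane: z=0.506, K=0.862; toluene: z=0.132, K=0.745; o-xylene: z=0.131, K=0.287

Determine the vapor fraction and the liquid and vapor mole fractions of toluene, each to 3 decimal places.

Rachford–Rice: g(ψ) = Σ zᵢ(Kᵢ−1)/(1+ψ(Kᵢ−1)) = 0.
Check two-phase: ΣzᵢKᵢ = 1.197 > 1 and Σzᵢ/Kᵢ = 1.306 > 1, so g(0) = 0.197 > 0 and g(1) = -0.306 < 0.
Newton iteration, ψ⁰ = 0.45:
  ψ = 0.450: g = -0.0271, g' = -0.381 → ψ = 0.379
  ψ = 0.379: g = 0.0004, g' = -0.394 → ψ = 0.380
Converged at ψ = 0.380.
Compositions from xᵢ = zᵢ/(1+ψ(Kᵢ−1)), yᵢ = Kᵢxᵢ:
  chloroform: x = 0.140, y = 0.379
  n-heptane: x = 0.534, y = 0.460
  toluene: x = 0.146, y = 0.109
  o-xylene: x = 0.180, y = 0.052

ψ = 0.380, x_toluene = 0.146, y_toluene = 0.109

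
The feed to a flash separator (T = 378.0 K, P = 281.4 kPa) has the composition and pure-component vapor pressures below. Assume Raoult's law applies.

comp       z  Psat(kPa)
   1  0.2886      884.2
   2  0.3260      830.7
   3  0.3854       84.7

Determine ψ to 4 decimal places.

ψ = 0.6902

Raoult's law: Kᵢ = Pᵢˢᵃᵗ/P = Pᵢˢᵃᵗ/281.4.
  K_1 = 884.2/281.4 = 3.142146, K_2 = 830.7/281.4 = 2.952026, K_3 = 84.7/281.4 = 0.300995
Let ψ = V/F and solve Σ zᵢ(Kᵢ−1)/(1+ψ(Kᵢ−1)) = 0.
g(0) = ΣzᵢKᵢ − 1 = 0.9852 and g(1) = 1 − Σzᵢ/Kᵢ = -0.4827, so a root lies in (0, 1).
Newton–Raphson from ψ = 0.37:
  ψ = 0.3700: g = 0.35099, g' = -1.1735 → ψ = 0.6691
  ψ = 0.6691: g = 0.02392, g' = -1.1218 → ψ = 0.6904
  ψ = 0.6904: g = -0.00023, g' = -1.1443 → ψ = 0.6902
Converged at ψ = 0.6902.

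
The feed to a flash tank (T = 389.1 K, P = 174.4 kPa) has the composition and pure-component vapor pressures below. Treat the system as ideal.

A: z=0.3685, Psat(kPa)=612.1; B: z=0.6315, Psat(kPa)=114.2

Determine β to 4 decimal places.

Raoult's law: Kᵢ = Pᵢˢᵃᵗ/P = Pᵢˢᵃᵗ/174.4.
  K_A = 612.1/174.4 = 3.509748, K_B = 114.2/174.4 = 0.654817
Let β = V/F and solve Σ zᵢ(Kᵢ−1)/(1+β(Kᵢ−1)) = 0.
g(0) = ΣzᵢKᵢ − 1 = 0.7069 and g(1) = 1 − Σzᵢ/Kᵢ = -0.0694, so a root lies in (0, 1).
Binary case is linear: z₁(K₁−1)(1+β(K₂−1)) + z₂(K₂−1)(1+β(K₁−1)) = 0
⇒ β = [z₁(K₁−1)+z₂(K₂−1)] / [−(K₁−1)(K₂−1)] = 0.70686/0.86632 = 0.8159

β = 0.8159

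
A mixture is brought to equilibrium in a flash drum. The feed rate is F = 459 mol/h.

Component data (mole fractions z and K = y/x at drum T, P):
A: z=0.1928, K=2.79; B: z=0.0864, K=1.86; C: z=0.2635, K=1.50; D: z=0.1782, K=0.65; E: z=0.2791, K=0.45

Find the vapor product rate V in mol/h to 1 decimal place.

Rachford–Rice: g(ψ) = Σ zᵢ(Kᵢ−1)/(1+ψ(Kᵢ−1)) = 0.
Check two-phase: ΣzᵢKᵢ = 1.3353 > 1 and Σzᵢ/Kᵢ = 1.1856 > 1, so g(0) = 0.3353 > 0 and g(1) = -0.1856 < 0.
Iterate (Newton) starting at ψ = 0.39:
  ψ = 0.3900: g = 0.10147, g' = -0.4623 → ψ = 0.6095
  ψ = 0.6095: g = 0.00458, g' = -0.4338 → ψ = 0.6201
Converged at ψ = 0.6200.
Then V = ψ·F = 0.6200·459 = 284.6 mol/h and L = F − V = 174.4 mol/h.

V = 284.6 mol/h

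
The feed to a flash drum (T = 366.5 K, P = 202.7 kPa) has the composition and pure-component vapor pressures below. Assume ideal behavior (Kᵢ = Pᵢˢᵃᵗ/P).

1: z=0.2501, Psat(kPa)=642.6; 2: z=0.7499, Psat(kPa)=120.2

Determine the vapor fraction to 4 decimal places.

Raoult's law: Kᵢ = Pᵢˢᵃᵗ/P = Pᵢˢᵃᵗ/202.7.
  K_1 = 642.6/202.7 = 3.170202, K_2 = 120.2/202.7 = 0.592995
Rachford–Rice: g(ψ) = Σ zᵢ(Kᵢ−1)/(1+ψ(Kᵢ−1)) = 0.
Feasibility: ΣzᵢKᵢ = 1.2376, Σzᵢ/Kᵢ = 1.3435 — both > 1, two phases present.
Binary case is linear: z₁(K₁−1)(1+ψ(K₂−1)) + z₂(K₂−1)(1+ψ(K₁−1)) = 0
⇒ ψ = [z₁(K₁−1)+z₂(K₂−1)] / [−(K₁−1)(K₂−1)] = 0.23755/0.88328 = 0.2689

ψ = 0.2689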